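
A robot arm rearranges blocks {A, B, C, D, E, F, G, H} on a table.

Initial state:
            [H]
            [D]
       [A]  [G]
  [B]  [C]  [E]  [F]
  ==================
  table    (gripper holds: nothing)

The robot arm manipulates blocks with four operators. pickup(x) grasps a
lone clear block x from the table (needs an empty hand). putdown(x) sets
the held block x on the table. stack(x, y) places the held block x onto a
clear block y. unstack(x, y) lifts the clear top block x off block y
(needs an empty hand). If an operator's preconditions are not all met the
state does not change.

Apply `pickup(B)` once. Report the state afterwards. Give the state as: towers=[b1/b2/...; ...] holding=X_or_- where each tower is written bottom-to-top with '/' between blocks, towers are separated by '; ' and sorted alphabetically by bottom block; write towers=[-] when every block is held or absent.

towers=[C/A; E/G/D/H; F] holding=B

before: towers=[B; C/A; E/G/D/H; F] holding=-
pre[pickup(B)]: clear(B) yes, ontable(B) yes, handempty yes
all met → apply pickup(B)
after:  towers=[C/A; E/G/D/H; F] holding=B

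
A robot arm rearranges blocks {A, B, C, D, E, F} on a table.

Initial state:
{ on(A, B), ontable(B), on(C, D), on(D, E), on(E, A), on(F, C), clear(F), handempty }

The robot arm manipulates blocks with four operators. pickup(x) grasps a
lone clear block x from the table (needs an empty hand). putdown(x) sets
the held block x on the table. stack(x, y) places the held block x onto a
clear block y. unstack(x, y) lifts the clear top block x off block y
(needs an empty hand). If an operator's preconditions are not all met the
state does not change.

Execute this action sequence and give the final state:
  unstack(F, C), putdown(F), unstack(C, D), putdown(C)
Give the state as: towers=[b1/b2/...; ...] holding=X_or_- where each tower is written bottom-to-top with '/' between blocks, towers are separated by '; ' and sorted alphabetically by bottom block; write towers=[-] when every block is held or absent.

step 1 (unstack(F, C)): towers=[B/A/E/D/C] holding=F
step 2 (putdown(F)): towers=[B/A/E/D/C; F] holding=-
step 3 (unstack(C, D)): towers=[B/A/E/D; F] holding=C
step 4 (putdown(C)): towers=[B/A/E/D; C; F] holding=-

towers=[B/A/E/D; C; F] holding=-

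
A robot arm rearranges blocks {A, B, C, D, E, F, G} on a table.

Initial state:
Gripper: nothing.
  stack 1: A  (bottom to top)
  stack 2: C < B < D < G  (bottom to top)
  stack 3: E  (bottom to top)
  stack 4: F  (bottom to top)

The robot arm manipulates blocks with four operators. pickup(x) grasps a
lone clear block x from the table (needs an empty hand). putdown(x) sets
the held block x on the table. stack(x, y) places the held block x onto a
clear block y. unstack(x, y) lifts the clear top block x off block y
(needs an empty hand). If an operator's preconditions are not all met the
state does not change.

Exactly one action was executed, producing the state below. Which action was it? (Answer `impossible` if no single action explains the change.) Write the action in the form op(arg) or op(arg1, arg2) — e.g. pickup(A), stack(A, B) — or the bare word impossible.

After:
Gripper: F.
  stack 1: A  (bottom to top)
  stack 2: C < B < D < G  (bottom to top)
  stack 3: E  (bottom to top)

target: towers=[A; C/B/D/G; E] holding=F
         pickup(F) → towers=[A; C/B/D/G; E] holding=F  ← match
     unstack(G, D) → towers=[A; C/B/D; E; F] holding=G
         pickup(A) → towers=[C/B/D/G; E; F] holding=A
         pickup(E) → towers=[A; C/B/D/G; F] holding=E

pickup(F)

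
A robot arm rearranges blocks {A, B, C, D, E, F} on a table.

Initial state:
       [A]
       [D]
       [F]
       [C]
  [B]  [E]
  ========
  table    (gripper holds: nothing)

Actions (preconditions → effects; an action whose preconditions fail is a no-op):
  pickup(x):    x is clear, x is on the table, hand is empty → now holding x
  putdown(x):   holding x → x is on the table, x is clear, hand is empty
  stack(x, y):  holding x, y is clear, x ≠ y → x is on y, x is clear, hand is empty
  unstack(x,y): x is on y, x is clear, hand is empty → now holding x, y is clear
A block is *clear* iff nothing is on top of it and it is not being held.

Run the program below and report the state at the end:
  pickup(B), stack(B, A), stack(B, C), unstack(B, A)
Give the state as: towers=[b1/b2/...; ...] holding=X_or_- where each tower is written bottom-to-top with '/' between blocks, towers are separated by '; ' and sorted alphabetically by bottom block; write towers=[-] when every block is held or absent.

step 1 (pickup(B)): towers=[E/C/F/D/A] holding=B
step 2 (stack(B, A)): towers=[E/C/F/D/A/B] holding=-
step 3 (stack(B, C)) [no-op]: towers=[E/C/F/D/A/B] holding=-
step 4 (unstack(B, A)): towers=[E/C/F/D/A] holding=B

towers=[E/C/F/D/A] holding=B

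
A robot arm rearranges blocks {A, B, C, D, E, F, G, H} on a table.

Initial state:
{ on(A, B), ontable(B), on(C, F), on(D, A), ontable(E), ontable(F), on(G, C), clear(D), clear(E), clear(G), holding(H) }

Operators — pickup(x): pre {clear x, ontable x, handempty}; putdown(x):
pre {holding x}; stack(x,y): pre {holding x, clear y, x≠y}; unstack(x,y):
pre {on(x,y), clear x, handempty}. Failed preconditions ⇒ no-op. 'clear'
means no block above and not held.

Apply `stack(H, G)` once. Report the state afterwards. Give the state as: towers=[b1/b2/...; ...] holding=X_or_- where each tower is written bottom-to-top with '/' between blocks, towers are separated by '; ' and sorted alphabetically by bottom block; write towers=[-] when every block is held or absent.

towers=[B/A/D; E; F/C/G/H] holding=-

before: towers=[B/A/D; E; F/C/G] holding=H
pre[stack(H, G)]: holding(H) ✓, clear(G) ✓, H≠G ✓
all met → apply stack(H, G)
after:  towers=[B/A/D; E; F/C/G/H] holding=-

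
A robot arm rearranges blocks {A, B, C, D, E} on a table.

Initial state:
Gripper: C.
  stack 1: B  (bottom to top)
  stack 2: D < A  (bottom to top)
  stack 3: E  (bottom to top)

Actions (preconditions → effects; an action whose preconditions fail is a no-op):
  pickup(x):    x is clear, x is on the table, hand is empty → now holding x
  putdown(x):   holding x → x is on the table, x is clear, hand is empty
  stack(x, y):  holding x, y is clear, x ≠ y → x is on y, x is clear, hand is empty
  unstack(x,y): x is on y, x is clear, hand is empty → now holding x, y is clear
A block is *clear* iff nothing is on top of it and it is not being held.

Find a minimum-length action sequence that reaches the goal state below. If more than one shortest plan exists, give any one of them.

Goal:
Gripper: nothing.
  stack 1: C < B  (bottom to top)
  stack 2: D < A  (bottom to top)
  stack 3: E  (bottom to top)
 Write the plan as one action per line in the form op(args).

putdown(C)
pickup(B)
stack(B, C)

step 1 (putdown(C)): towers=[B; C; D/A; E] holding=-
step 2 (pickup(B)): towers=[C; D/A; E] holding=B
step 3 (stack(B, C)): towers=[C/B; D/A; E] holding=-
goal check: towers=[C/B; D/A; E] holding=- — reached (length 3, optimal by BFS)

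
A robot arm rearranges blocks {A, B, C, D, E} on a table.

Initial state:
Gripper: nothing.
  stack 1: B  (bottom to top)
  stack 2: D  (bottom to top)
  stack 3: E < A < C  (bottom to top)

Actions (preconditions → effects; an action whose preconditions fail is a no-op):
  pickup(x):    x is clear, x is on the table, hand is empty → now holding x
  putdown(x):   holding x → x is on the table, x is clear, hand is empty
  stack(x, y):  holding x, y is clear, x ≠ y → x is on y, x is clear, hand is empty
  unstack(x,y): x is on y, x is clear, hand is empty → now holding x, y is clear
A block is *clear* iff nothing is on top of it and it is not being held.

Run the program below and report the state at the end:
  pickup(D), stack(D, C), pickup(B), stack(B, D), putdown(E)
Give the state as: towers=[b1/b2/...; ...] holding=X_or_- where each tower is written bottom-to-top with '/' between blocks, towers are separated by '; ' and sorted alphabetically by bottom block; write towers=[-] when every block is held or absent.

towers=[E/A/C/D/B] holding=-

step 1 (pickup(D)): towers=[B; E/A/C] holding=D
step 2 (stack(D, C)): towers=[B; E/A/C/D] holding=-
step 3 (pickup(B)): towers=[E/A/C/D] holding=B
step 4 (stack(B, D)): towers=[E/A/C/D/B] holding=-
step 5 (putdown(E)) [no-op]: towers=[E/A/C/D/B] holding=-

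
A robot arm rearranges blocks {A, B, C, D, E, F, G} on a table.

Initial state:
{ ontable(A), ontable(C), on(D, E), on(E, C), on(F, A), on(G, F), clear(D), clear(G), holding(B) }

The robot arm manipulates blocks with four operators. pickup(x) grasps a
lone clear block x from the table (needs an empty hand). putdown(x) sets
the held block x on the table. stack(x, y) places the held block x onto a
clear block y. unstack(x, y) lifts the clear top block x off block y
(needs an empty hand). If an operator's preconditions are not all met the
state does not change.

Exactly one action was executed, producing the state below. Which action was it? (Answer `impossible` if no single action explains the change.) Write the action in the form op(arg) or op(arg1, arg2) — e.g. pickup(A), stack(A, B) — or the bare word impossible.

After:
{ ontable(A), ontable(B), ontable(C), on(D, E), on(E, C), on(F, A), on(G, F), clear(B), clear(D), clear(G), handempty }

putdown(B)

target: towers=[A/F/G; B; C/E/D] holding=-
        putdown(B) → towers=[A/F/G; B; C/E/D] holding=-  ← match
       stack(B, G) → towers=[A/F/G/B; C/E/D] holding=-
       stack(B, D) → towers=[A/F/G; C/E/D/B] holding=-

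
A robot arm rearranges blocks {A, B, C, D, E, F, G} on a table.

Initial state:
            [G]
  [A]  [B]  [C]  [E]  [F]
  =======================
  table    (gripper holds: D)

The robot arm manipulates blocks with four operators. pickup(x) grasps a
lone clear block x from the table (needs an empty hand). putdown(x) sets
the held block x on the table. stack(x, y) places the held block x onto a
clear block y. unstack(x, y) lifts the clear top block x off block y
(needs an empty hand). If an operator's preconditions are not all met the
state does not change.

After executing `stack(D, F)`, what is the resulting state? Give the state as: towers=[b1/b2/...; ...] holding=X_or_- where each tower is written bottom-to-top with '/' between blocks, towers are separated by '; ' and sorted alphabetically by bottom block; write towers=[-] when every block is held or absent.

towers=[A; B; C/G; E; F/D] holding=-

before: towers=[A; B; C/G; E; F] holding=D
pre[stack(D, F)]: holding(D) ✓, clear(F) ✓, D≠F ✓
all met → apply stack(D, F)
after:  towers=[A; B; C/G; E; F/D] holding=-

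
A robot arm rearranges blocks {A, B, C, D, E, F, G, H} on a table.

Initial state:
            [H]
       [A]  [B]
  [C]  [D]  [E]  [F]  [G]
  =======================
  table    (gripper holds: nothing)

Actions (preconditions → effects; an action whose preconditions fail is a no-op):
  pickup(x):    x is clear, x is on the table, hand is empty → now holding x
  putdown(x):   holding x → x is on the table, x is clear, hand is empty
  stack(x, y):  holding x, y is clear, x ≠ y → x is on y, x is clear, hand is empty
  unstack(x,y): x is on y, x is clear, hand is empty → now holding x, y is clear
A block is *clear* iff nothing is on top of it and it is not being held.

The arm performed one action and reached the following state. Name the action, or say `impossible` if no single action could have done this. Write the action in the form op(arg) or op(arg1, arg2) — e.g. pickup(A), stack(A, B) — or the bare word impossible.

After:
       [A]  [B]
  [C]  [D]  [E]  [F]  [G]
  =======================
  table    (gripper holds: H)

unstack(H, B)

target: towers=[C; D/A; E/B; F; G] holding=H
         pickup(G) → towers=[C; D/A; E/B/H; F] holding=G
     unstack(A, D) → towers=[C; D; E/B/H; F; G] holding=A
     unstack(H, B) → towers=[C; D/A; E/B; F; G] holding=H  ← match
         pickup(F) → towers=[C; D/A; E/B/H; G] holding=F
         pickup(C) → towers=[D/A; E/B/H; F; G] holding=C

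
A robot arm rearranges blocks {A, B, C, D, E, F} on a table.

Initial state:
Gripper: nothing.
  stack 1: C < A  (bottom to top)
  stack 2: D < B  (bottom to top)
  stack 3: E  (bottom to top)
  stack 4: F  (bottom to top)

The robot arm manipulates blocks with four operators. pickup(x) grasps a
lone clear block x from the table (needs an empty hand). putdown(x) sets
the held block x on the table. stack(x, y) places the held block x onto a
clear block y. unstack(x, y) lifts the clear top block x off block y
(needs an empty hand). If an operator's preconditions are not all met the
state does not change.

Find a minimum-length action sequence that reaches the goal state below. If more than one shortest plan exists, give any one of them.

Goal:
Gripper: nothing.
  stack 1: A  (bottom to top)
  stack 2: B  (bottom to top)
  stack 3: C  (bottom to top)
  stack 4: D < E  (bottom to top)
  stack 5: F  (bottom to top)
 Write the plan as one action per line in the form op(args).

unstack(B, D)
putdown(B)
unstack(A, C)
putdown(A)
pickup(E)
stack(E, D)

step 1 (unstack(B, D)): towers=[C/A; D; E; F] holding=B
step 2 (putdown(B)): towers=[B; C/A; D; E; F] holding=-
step 3 (unstack(A, C)): towers=[B; C; D; E; F] holding=A
step 4 (putdown(A)): towers=[A; B; C; D; E; F] holding=-
step 5 (pickup(E)): towers=[A; B; C; D; F] holding=E
step 6 (stack(E, D)): towers=[A; B; C; D/E; F] holding=-
goal check: towers=[A; B; C; D/E; F] holding=- — reached (length 6, optimal by BFS)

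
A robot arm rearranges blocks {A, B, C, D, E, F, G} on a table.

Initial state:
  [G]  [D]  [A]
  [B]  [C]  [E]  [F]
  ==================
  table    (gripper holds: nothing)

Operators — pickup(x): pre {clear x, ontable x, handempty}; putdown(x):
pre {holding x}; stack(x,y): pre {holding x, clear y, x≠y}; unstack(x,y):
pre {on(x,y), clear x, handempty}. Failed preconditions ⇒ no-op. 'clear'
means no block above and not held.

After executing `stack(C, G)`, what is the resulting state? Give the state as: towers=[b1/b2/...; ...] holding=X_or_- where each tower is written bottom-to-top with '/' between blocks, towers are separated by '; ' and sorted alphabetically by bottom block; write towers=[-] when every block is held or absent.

before: towers=[B/G; C/D; E/A; F] holding=-
pre[stack(C, G)]: holding(C) no, clear(G) yes, C≠G yes
holding(C) unmet → stack(C, G) is a no-op
after:  towers=[B/G; C/D; E/A; F] holding=-

towers=[B/G; C/D; E/A; F] holding=-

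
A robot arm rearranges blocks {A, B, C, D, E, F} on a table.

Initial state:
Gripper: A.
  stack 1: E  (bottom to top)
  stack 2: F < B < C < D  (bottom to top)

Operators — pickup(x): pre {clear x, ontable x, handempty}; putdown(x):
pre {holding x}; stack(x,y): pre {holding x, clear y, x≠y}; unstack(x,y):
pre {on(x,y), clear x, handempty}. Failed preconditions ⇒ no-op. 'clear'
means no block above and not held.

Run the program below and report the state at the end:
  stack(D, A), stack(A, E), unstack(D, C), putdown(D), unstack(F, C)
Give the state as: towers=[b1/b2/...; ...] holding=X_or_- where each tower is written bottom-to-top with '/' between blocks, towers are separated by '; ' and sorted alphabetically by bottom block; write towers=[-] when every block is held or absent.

step 1 (stack(D, A)) [no-op]: towers=[E; F/B/C/D] holding=A
step 2 (stack(A, E)): towers=[E/A; F/B/C/D] holding=-
step 3 (unstack(D, C)): towers=[E/A; F/B/C] holding=D
step 4 (putdown(D)): towers=[D; E/A; F/B/C] holding=-
step 5 (unstack(F, C)) [no-op]: towers=[D; E/A; F/B/C] holding=-

towers=[D; E/A; F/B/C] holding=-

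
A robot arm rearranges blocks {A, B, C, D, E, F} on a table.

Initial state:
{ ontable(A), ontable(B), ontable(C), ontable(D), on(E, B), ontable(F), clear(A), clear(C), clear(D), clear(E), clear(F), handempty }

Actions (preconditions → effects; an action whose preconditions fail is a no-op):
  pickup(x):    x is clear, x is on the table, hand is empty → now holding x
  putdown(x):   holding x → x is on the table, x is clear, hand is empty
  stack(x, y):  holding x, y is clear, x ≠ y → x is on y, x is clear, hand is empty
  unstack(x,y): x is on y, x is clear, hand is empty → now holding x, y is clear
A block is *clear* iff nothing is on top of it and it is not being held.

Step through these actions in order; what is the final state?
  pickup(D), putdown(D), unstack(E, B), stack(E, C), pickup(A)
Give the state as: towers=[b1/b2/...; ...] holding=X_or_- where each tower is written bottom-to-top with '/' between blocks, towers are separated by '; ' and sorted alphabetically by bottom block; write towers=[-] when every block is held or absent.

step 1 (pickup(D)): towers=[A; B/E; C; F] holding=D
step 2 (putdown(D)): towers=[A; B/E; C; D; F] holding=-
step 3 (unstack(E, B)): towers=[A; B; C; D; F] holding=E
step 4 (stack(E, C)): towers=[A; B; C/E; D; F] holding=-
step 5 (pickup(A)): towers=[B; C/E; D; F] holding=A

towers=[B; C/E; D; F] holding=A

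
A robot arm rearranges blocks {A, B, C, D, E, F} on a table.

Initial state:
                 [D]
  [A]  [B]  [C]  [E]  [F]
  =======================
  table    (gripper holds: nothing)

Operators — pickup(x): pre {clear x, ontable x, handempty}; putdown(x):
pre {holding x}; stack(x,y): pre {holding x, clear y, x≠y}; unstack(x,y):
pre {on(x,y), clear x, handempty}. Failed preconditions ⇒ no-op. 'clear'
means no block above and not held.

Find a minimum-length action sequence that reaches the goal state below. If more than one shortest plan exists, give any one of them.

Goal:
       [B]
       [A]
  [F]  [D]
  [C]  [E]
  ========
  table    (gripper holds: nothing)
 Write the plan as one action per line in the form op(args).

pickup(F)
stack(F, C)
pickup(A)
stack(A, D)
pickup(B)
stack(B, A)

step 1 (pickup(F)): towers=[A; B; C; E/D] holding=F
step 2 (stack(F, C)): towers=[A; B; C/F; E/D] holding=-
step 3 (pickup(A)): towers=[B; C/F; E/D] holding=A
step 4 (stack(A, D)): towers=[B; C/F; E/D/A] holding=-
step 5 (pickup(B)): towers=[C/F; E/D/A] holding=B
step 6 (stack(B, A)): towers=[C/F; E/D/A/B] holding=-
goal check: towers=[C/F; E/D/A/B] holding=- — reached (length 6, optimal by BFS)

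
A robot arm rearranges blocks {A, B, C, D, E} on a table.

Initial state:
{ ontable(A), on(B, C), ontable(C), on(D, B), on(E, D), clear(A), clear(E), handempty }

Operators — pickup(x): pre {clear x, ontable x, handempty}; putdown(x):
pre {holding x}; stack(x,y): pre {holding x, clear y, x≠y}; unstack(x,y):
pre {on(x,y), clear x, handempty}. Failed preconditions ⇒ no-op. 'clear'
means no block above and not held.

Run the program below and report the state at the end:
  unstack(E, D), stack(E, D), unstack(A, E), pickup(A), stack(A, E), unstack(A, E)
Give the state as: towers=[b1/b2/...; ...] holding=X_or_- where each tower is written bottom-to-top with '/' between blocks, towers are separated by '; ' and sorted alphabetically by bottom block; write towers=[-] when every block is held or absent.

step 1 (unstack(E, D)): towers=[A; C/B/D] holding=E
step 2 (stack(E, D)): towers=[A; C/B/D/E] holding=-
step 3 (unstack(A, E)) [no-op]: towers=[A; C/B/D/E] holding=-
step 4 (pickup(A)): towers=[C/B/D/E] holding=A
step 5 (stack(A, E)): towers=[C/B/D/E/A] holding=-
step 6 (unstack(A, E)): towers=[C/B/D/E] holding=A

towers=[C/B/D/E] holding=A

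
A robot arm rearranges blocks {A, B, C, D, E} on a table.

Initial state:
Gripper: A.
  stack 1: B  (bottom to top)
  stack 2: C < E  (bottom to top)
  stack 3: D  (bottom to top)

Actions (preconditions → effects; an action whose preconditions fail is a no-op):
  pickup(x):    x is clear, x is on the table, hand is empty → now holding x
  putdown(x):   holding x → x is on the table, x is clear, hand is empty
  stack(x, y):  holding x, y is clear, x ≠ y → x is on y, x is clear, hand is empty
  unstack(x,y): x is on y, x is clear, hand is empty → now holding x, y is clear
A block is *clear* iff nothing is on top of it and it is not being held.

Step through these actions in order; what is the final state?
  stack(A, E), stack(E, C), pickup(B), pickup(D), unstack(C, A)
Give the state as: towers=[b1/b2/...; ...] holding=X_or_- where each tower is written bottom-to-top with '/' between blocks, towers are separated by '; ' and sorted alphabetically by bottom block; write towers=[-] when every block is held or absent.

towers=[C/E/A; D] holding=B

step 1 (stack(A, E)): towers=[B; C/E/A; D] holding=-
step 2 (stack(E, C)) [no-op]: towers=[B; C/E/A; D] holding=-
step 3 (pickup(B)): towers=[C/E/A; D] holding=B
step 4 (pickup(D)) [no-op]: towers=[C/E/A; D] holding=B
step 5 (unstack(C, A)) [no-op]: towers=[C/E/A; D] holding=B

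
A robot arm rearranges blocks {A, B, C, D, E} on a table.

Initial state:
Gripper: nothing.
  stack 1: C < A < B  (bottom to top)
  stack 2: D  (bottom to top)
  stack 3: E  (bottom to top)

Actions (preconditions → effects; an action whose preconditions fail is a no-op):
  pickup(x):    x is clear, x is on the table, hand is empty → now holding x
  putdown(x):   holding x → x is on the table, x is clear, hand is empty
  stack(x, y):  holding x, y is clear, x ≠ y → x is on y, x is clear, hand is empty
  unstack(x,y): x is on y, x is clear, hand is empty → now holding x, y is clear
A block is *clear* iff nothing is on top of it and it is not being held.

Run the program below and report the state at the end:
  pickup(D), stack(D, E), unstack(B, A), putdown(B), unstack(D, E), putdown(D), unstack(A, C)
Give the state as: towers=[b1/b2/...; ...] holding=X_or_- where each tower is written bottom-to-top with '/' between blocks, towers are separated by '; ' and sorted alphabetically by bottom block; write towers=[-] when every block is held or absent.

step 1 (pickup(D)): towers=[C/A/B; E] holding=D
step 2 (stack(D, E)): towers=[C/A/B; E/D] holding=-
step 3 (unstack(B, A)): towers=[C/A; E/D] holding=B
step 4 (putdown(B)): towers=[B; C/A; E/D] holding=-
step 5 (unstack(D, E)): towers=[B; C/A; E] holding=D
step 6 (putdown(D)): towers=[B; C/A; D; E] holding=-
step 7 (unstack(A, C)): towers=[B; C; D; E] holding=A

towers=[B; C; D; E] holding=A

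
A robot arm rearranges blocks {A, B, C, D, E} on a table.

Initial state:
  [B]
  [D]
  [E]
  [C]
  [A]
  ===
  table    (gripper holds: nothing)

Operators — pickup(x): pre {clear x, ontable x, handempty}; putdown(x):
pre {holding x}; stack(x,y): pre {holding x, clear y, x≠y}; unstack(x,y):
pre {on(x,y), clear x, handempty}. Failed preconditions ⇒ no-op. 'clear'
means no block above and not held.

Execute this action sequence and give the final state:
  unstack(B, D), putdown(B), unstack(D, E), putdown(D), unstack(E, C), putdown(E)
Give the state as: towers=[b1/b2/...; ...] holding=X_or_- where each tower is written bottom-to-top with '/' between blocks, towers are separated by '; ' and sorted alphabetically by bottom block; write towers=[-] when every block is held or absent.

step 1 (unstack(B, D)): towers=[A/C/E/D] holding=B
step 2 (putdown(B)): towers=[A/C/E/D; B] holding=-
step 3 (unstack(D, E)): towers=[A/C/E; B] holding=D
step 4 (putdown(D)): towers=[A/C/E; B; D] holding=-
step 5 (unstack(E, C)): towers=[A/C; B; D] holding=E
step 6 (putdown(E)): towers=[A/C; B; D; E] holding=-

towers=[A/C; B; D; E] holding=-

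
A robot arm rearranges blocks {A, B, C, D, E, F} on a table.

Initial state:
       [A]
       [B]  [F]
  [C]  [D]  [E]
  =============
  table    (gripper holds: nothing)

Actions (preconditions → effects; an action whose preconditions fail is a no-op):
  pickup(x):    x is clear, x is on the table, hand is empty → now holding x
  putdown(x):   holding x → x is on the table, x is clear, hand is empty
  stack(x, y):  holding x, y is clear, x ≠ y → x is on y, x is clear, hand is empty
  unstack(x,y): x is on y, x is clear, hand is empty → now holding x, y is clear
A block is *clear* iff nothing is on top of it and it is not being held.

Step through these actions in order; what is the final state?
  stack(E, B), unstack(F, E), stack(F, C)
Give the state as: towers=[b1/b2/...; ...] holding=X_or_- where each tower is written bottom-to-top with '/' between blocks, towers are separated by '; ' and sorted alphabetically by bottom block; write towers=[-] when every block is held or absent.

step 1 (stack(E, B)) [no-op]: towers=[C; D/B/A; E/F] holding=-
step 2 (unstack(F, E)): towers=[C; D/B/A; E] holding=F
step 3 (stack(F, C)): towers=[C/F; D/B/A; E] holding=-

towers=[C/F; D/B/A; E] holding=-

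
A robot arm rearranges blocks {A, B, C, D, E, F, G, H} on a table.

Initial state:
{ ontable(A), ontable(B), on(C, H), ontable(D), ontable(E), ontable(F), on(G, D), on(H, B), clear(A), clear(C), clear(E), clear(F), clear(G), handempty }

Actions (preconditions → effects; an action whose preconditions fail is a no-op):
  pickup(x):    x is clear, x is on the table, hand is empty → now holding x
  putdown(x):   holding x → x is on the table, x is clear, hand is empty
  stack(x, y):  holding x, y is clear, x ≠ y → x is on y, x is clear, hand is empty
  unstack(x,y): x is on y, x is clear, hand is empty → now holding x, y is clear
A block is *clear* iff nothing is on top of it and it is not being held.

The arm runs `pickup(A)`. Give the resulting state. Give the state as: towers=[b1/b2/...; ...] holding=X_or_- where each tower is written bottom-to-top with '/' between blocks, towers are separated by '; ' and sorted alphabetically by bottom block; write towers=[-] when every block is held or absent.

before: towers=[A; B/H/C; D/G; E; F] holding=-
pre[pickup(A)]: clear(A) yes, ontable(A) yes, handempty yes
all met → apply pickup(A)
after:  towers=[B/H/C; D/G; E; F] holding=A

towers=[B/H/C; D/G; E; F] holding=A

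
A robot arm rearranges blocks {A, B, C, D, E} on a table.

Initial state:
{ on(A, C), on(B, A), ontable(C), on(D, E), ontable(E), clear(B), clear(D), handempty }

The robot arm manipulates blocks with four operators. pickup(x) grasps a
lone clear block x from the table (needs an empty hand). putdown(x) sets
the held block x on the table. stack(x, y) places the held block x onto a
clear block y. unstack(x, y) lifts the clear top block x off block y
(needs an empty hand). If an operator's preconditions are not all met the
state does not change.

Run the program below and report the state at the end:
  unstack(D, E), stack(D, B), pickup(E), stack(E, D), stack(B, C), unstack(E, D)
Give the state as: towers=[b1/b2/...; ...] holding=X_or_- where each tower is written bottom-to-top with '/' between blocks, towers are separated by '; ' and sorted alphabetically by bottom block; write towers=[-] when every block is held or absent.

towers=[C/A/B/D] holding=E

step 1 (unstack(D, E)): towers=[C/A/B; E] holding=D
step 2 (stack(D, B)): towers=[C/A/B/D; E] holding=-
step 3 (pickup(E)): towers=[C/A/B/D] holding=E
step 4 (stack(E, D)): towers=[C/A/B/D/E] holding=-
step 5 (stack(B, C)) [no-op]: towers=[C/A/B/D/E] holding=-
step 6 (unstack(E, D)): towers=[C/A/B/D] holding=E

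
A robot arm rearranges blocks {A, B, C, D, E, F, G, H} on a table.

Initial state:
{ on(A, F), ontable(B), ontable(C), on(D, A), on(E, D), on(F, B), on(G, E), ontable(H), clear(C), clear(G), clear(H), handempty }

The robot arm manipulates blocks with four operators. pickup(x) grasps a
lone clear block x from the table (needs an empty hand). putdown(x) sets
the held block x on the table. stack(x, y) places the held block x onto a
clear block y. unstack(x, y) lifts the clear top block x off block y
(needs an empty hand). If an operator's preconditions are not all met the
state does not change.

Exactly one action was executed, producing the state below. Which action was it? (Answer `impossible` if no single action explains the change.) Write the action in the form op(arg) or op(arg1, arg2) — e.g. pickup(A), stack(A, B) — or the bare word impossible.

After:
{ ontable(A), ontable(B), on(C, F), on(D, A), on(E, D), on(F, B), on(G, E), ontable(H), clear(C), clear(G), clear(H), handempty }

target: towers=[A/D/E/G; B/F/C; H] holding=-
     unstack(G, E) → towers=[B/F/A/D/E; C; H] holding=G
         pickup(H) → towers=[B/F/A/D/E/G; C] holding=H
         pickup(C) → towers=[B/F/A/D/E/G; H] holding=C
none of the 3 applicable actions match → impossible

impossible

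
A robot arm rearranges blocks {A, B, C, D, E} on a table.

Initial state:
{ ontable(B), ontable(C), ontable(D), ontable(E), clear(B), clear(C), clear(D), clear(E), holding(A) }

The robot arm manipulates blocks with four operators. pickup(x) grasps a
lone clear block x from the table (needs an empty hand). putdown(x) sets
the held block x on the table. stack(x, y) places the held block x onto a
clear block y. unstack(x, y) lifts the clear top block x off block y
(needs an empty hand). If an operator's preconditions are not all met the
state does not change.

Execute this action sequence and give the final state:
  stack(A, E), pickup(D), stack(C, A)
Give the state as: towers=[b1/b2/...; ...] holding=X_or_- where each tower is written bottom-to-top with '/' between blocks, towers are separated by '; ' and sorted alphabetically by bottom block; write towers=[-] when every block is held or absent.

step 1 (stack(A, E)): towers=[B; C; D; E/A] holding=-
step 2 (pickup(D)): towers=[B; C; E/A] holding=D
step 3 (stack(C, A)) [no-op]: towers=[B; C; E/A] holding=D

towers=[B; C; E/A] holding=D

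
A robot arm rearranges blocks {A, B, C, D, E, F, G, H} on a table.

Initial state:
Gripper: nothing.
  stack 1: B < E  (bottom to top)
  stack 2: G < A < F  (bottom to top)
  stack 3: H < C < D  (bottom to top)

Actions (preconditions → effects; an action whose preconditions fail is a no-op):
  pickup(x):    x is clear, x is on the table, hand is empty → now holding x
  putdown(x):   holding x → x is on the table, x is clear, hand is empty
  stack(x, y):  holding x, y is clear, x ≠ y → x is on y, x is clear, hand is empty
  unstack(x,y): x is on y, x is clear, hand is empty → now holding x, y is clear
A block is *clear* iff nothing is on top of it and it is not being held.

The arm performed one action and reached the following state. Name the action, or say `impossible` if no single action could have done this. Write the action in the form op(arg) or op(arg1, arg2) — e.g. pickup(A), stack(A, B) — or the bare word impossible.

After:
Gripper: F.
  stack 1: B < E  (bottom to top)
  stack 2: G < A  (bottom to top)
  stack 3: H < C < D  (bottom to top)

unstack(F, A)

target: towers=[B/E; G/A; H/C/D] holding=F
     unstack(E, B) → towers=[B; G/A/F; H/C/D] holding=E
     unstack(F, A) → towers=[B/E; G/A; H/C/D] holding=F  ← match
     unstack(D, C) → towers=[B/E; G/A/F; H/C] holding=D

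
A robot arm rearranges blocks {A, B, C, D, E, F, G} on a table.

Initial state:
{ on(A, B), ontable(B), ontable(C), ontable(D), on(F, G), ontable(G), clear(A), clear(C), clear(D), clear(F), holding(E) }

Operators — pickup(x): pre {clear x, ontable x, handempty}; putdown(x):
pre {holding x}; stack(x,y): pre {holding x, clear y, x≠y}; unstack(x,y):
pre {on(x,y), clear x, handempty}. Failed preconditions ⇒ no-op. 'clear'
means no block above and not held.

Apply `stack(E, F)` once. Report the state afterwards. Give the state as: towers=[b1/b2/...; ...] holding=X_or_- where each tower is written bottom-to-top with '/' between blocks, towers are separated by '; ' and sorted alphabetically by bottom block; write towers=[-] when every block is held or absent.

before: towers=[B/A; C; D; G/F] holding=E
pre[stack(E, F)]: holding(E) yes, clear(F) yes, E≠F yes
all met → apply stack(E, F)
after:  towers=[B/A; C; D; G/F/E] holding=-

towers=[B/A; C; D; G/F/E] holding=-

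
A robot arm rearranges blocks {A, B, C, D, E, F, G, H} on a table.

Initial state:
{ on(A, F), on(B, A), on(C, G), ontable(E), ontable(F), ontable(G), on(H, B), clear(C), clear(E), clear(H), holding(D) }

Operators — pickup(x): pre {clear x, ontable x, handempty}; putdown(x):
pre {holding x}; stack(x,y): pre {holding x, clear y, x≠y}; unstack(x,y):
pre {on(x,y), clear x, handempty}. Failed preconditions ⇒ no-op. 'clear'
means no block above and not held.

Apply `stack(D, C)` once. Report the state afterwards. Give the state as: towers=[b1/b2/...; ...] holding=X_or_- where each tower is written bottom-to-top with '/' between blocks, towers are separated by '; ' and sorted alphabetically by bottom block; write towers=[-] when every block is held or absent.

towers=[E; F/A/B/H; G/C/D] holding=-

before: towers=[E; F/A/B/H; G/C] holding=D
pre[stack(D, C)]: holding(D) yes, clear(C) yes, D≠C yes
all met → apply stack(D, C)
after:  towers=[E; F/A/B/H; G/C/D] holding=-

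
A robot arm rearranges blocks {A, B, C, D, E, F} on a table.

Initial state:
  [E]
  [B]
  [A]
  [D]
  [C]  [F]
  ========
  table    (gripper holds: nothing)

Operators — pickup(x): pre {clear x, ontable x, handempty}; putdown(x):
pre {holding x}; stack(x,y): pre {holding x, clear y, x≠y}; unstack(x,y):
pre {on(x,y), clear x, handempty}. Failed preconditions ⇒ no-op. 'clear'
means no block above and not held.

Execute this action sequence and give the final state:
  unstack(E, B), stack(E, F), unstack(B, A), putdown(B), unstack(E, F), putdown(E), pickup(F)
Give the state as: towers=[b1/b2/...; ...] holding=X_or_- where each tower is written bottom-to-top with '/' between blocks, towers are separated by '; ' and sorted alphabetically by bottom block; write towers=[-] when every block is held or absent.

step 1 (unstack(E, B)): towers=[C/D/A/B; F] holding=E
step 2 (stack(E, F)): towers=[C/D/A/B; F/E] holding=-
step 3 (unstack(B, A)): towers=[C/D/A; F/E] holding=B
step 4 (putdown(B)): towers=[B; C/D/A; F/E] holding=-
step 5 (unstack(E, F)): towers=[B; C/D/A; F] holding=E
step 6 (putdown(E)): towers=[B; C/D/A; E; F] holding=-
step 7 (pickup(F)): towers=[B; C/D/A; E] holding=F

towers=[B; C/D/A; E] holding=F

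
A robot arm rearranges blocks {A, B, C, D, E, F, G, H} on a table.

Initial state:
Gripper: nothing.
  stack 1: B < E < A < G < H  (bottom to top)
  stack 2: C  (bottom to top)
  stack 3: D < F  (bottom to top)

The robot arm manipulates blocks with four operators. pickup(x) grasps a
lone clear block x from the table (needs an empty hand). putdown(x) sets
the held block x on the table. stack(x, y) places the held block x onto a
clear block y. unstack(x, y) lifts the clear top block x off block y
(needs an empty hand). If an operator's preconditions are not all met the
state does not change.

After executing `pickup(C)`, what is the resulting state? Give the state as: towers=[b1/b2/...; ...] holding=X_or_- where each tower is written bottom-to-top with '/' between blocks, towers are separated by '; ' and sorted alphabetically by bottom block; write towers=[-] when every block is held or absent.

before: towers=[B/E/A/G/H; C; D/F] holding=-
pre[pickup(C)]: clear(C) ✓, ontable(C) ✓, handempty ✓
all met → apply pickup(C)
after:  towers=[B/E/A/G/H; D/F] holding=C

towers=[B/E/A/G/H; D/F] holding=C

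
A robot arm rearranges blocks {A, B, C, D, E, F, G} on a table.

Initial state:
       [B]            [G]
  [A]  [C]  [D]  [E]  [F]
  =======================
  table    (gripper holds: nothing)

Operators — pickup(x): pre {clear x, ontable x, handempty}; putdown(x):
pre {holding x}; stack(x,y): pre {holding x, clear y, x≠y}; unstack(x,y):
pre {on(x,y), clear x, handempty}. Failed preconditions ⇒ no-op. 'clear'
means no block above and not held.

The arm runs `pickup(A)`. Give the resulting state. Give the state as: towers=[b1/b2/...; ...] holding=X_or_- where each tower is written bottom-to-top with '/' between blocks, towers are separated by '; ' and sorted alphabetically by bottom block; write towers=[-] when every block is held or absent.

before: towers=[A; C/B; D; E; F/G] holding=-
pre[pickup(A)]: clear(A) yes, ontable(A) yes, handempty yes
all met → apply pickup(A)
after:  towers=[C/B; D; E; F/G] holding=A

towers=[C/B; D; E; F/G] holding=A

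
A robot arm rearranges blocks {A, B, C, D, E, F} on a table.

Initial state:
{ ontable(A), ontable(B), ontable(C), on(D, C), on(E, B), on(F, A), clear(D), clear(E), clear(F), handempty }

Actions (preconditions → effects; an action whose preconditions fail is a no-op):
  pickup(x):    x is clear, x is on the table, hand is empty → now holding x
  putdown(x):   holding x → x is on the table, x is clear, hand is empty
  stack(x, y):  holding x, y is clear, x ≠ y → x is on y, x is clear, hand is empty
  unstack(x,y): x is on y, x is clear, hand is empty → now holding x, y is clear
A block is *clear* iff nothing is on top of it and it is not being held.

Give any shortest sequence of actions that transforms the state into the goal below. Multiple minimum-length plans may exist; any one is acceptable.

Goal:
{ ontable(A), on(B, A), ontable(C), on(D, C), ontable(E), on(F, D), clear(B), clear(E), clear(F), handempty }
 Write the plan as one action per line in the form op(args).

step 1 (unstack(F, A)): towers=[A; B/E; C/D] holding=F
step 2 (stack(F, D)): towers=[A; B/E; C/D/F] holding=-
step 3 (unstack(E, B)): towers=[A; B; C/D/F] holding=E
step 4 (putdown(E)): towers=[A; B; C/D/F; E] holding=-
step 5 (pickup(B)): towers=[A; C/D/F; E] holding=B
step 6 (stack(B, A)): towers=[A/B; C/D/F; E] holding=-
goal check: towers=[A/B; C/D/F; E] holding=- — reached (length 6, optimal by BFS)

unstack(F, A)
stack(F, D)
unstack(E, B)
putdown(E)
pickup(B)
stack(B, A)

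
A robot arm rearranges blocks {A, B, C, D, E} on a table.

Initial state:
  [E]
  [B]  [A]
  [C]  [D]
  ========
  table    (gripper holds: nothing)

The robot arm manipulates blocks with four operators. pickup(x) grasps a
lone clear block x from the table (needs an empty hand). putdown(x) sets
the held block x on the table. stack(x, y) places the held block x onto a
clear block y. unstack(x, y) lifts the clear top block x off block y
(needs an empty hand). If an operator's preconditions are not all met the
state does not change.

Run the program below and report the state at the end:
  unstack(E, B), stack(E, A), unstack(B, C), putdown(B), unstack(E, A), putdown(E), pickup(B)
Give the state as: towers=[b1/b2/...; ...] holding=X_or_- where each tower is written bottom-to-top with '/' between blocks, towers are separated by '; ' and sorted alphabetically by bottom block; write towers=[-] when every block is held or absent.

step 1 (unstack(E, B)): towers=[C/B; D/A] holding=E
step 2 (stack(E, A)): towers=[C/B; D/A/E] holding=-
step 3 (unstack(B, C)): towers=[C; D/A/E] holding=B
step 4 (putdown(B)): towers=[B; C; D/A/E] holding=-
step 5 (unstack(E, A)): towers=[B; C; D/A] holding=E
step 6 (putdown(E)): towers=[B; C; D/A; E] holding=-
step 7 (pickup(B)): towers=[C; D/A; E] holding=B

towers=[C; D/A; E] holding=B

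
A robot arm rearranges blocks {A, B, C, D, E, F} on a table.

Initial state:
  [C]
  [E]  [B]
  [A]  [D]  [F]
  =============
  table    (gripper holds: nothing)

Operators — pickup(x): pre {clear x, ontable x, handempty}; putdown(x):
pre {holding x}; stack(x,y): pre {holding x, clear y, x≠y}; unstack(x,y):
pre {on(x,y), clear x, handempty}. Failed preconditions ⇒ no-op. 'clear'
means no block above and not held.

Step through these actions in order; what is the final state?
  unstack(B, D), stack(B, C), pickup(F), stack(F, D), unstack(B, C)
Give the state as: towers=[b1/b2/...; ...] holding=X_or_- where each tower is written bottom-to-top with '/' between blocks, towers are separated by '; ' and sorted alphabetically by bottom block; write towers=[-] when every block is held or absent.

towers=[A/E/C; D/F] holding=B

step 1 (unstack(B, D)): towers=[A/E/C; D; F] holding=B
step 2 (stack(B, C)): towers=[A/E/C/B; D; F] holding=-
step 3 (pickup(F)): towers=[A/E/C/B; D] holding=F
step 4 (stack(F, D)): towers=[A/E/C/B; D/F] holding=-
step 5 (unstack(B, C)): towers=[A/E/C; D/F] holding=B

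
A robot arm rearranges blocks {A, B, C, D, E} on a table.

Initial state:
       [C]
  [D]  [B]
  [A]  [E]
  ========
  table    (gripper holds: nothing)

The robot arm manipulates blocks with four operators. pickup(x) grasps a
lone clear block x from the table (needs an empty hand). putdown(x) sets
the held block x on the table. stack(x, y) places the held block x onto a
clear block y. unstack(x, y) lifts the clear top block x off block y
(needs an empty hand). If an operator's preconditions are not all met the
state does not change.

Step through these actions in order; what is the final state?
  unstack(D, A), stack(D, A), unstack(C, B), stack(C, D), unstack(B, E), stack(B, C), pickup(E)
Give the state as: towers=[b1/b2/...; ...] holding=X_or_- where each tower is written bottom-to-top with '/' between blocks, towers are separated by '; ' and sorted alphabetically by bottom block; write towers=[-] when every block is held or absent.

towers=[A/D/C/B] holding=E

step 1 (unstack(D, A)): towers=[A; E/B/C] holding=D
step 2 (stack(D, A)): towers=[A/D; E/B/C] holding=-
step 3 (unstack(C, B)): towers=[A/D; E/B] holding=C
step 4 (stack(C, D)): towers=[A/D/C; E/B] holding=-
step 5 (unstack(B, E)): towers=[A/D/C; E] holding=B
step 6 (stack(B, C)): towers=[A/D/C/B; E] holding=-
step 7 (pickup(E)): towers=[A/D/C/B] holding=E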